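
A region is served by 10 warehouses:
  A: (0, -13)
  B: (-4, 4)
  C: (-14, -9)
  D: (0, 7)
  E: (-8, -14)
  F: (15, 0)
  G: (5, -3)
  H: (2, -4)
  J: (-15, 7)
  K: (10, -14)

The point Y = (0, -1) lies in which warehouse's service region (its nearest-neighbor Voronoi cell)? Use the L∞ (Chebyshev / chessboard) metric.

d(Y,A) = max(0, 12) = 12
d(Y,B) = max(4, 5) = 5
d(Y,C) = max(14, 8) = 14
d(Y,D) = max(0, 8) = 8
d(Y,E) = max(8, 13) = 13
d(Y,F) = max(15, 1) = 15
d(Y,G) = max(5, 2) = 5
d(Y,H) = max(2, 3) = 3
d(Y,J) = max(15, 8) = 15
d(Y,K) = max(10, 13) = 13
The smallest is to H, so Y lies in the Voronoi region of H.

H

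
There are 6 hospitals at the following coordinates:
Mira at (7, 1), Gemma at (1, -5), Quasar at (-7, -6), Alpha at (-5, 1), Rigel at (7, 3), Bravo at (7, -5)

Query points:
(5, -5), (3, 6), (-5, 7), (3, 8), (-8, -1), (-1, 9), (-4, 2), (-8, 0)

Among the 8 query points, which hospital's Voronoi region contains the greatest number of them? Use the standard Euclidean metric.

Alpha

(5, -5) — d² to each: Mira:40, Gemma:16, Quasar:145, Alpha:136, Rigel:68, Bravo:4 → nearest is Bravo
(3, 6) — d² to each: Mira:41, Gemma:125, Quasar:244, Alpha:89, Rigel:25, Bravo:137 → nearest is Rigel
(-5, 7) — d² to each: Mira:180, Gemma:180, Quasar:173, Alpha:36, Rigel:160, Bravo:288 → nearest is Alpha
(3, 8) — d² to each: Mira:65, Gemma:173, Quasar:296, Alpha:113, Rigel:41, Bravo:185 → nearest is Rigel
(-8, -1) — d² to each: Mira:229, Gemma:97, Quasar:26, Alpha:13, Rigel:241, Bravo:241 → nearest is Alpha
(-1, 9) — d² to each: Mira:128, Gemma:200, Quasar:261, Alpha:80, Rigel:100, Bravo:260 → nearest is Alpha
(-4, 2) — d² to each: Mira:122, Gemma:74, Quasar:73, Alpha:2, Rigel:122, Bravo:170 → nearest is Alpha
(-8, 0) — d² to each: Mira:226, Gemma:106, Quasar:37, Alpha:10, Rigel:234, Bravo:250 → nearest is Alpha
Tally — Alpha:5, Rigel:2, Bravo:1. Alpha captures the most (5).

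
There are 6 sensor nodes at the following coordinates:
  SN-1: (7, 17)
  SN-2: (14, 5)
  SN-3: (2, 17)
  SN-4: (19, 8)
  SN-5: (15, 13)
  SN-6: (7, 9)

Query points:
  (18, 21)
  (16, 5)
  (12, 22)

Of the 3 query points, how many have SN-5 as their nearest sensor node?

1

(18, 21) — d² to each: SN-1:137, SN-2:272, SN-3:272, SN-4:170, SN-5:73, SN-6:265 → nearest is SN-5
(16, 5) — d² to each: SN-1:225, SN-2:4, SN-3:340, SN-4:18, SN-5:65, SN-6:97 → nearest is SN-2
(12, 22) — d² to each: SN-1:50, SN-2:293, SN-3:125, SN-4:245, SN-5:90, SN-6:194 → nearest is SN-1
1 of the 3 points has SN-5 as nearest.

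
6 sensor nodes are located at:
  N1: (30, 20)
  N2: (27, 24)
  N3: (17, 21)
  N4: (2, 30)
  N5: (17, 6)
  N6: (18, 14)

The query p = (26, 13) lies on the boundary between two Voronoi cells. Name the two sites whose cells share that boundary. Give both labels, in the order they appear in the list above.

N1 and N6

Squared distances from p to each site:
|pN1|² = (26−30)² + (13−20)² = 16 + 49 = 65
|pN2|² = (26−27)² + (13−24)² = 1 + 121 = 122
|pN3|² = (26−17)² + (13−21)² = 81 + 64 = 145
|pN4|² = (26−2)² + (13−30)² = 576 + 289 = 865
|pN5|² = (26−17)² + (13−6)² = 81 + 49 = 130
|pN6|² = (26−18)² + (13−14)² = 64 + 1 = 65
p is equidistant from N1 and N6 (both at squared distance 65), and every other site is strictly farther — so p lies on the N1–N6 Voronoi edge.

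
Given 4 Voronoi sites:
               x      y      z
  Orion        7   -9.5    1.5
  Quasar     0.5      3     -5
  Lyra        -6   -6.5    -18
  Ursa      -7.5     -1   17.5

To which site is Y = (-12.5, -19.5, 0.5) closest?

Squared Euclidean distances:
d²(Y, Orion) = (-12.5−7)² + (-19.5−(-9.5))² + (0.5−1.5)² = 380.25 + 100 + 1 = 481.25
d²(Y, Quasar) = (-12.5−0.5)² + (-19.5−3)² + (0.5−(-5))² = 169 + 506.25 + 30.25 = 705.5
d²(Y, Lyra) = (-12.5−(-6))² + (-19.5−(-6.5))² + (0.5−(-18))² = 42.25 + 169 + 342.25 = 553.5
d²(Y, Ursa) = (-12.5−(-7.5))² + (-19.5−(-1))² + (0.5−17.5)² = 25 + 342.25 + 289 = 656.25
Minimum is at Orion.

Orion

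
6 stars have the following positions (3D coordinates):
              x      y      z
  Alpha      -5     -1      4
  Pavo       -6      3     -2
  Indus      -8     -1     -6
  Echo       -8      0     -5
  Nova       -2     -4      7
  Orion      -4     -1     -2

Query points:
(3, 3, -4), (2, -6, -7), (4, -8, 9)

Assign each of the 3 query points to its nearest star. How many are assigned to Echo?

0

(3, 3, -4) — d² to each: Alpha:144, Pavo:85, Indus:141, Echo:131, Nova:195, Orion:69 → nearest is Orion
(2, -6, -7) — d² to each: Alpha:195, Pavo:170, Indus:126, Echo:140, Nova:216, Orion:86 → nearest is Orion
(4, -8, 9) — d² to each: Alpha:155, Pavo:342, Indus:418, Echo:404, Nova:56, Orion:234 → nearest is Nova
0 of the 3 points have Echo as nearest.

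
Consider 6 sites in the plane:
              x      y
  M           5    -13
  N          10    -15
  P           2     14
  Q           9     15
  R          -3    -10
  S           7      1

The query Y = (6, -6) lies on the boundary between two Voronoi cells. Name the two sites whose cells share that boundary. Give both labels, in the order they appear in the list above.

M and S

Squared distances from Y to each site:
|YM|² = (6−5)² + (-6−(-13))² = 1 + 49 = 50
|YN|² = (6−10)² + (-6−(-15))² = 16 + 81 = 97
|YP|² = (6−2)² + (-6−14)² = 16 + 400 = 416
|YQ|² = (6−9)² + (-6−15)² = 9 + 441 = 450
|YR|² = (6−(-3))² + (-6−(-10))² = 81 + 16 = 97
|YS|² = (6−7)² + (-6−1)² = 1 + 49 = 50
Y is equidistant from M and S (both at squared distance 50), and every other site is strictly farther — so Y lies on the M–S Voronoi edge.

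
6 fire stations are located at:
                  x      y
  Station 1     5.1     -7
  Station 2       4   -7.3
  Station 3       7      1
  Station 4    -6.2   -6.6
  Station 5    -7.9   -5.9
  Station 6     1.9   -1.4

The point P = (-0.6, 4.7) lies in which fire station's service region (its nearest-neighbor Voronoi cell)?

Station 6

Compare squared distances (the ordering matches that of the actual distances):
d²(P, Station 1) = (-0.6−5.1)² + (4.7−(-7))² = 32.49 + 136.89 = 169.38
d²(P, Station 2) = (-0.6−4)² + (4.7−(-7.3))² = 21.16 + 144 = 165.16
d²(P, Station 3) = (-0.6−7)² + (4.7−1)² = 57.76 + 13.69 = 71.45
d²(P, Station 4) = (-0.6−(-6.2))² + (4.7−(-6.6))² = 31.36 + 127.69 = 159.05
d²(P, Station 5) = (-0.6−(-7.9))² + (4.7−(-5.9))² = 53.29 + 112.36 = 165.65
d²(P, Station 6) = (-0.6−1.9)² + (4.7−(-1.4))² = 6.25 + 37.21 = 43.46
Station 6 is nearest.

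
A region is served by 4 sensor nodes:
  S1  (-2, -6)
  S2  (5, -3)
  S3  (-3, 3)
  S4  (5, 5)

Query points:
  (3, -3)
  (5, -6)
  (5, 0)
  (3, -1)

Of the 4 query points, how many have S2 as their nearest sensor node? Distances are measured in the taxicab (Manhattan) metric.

4

(3, -3) — d to each: S1:8, S2:2, S3:12, S4:10 → nearest is S2
(5, -6) — d to each: S1:7, S2:3, S3:17, S4:11 → nearest is S2
(5, 0) — d to each: S1:13, S2:3, S3:11, S4:5 → nearest is S2
(3, -1) — d to each: S1:10, S2:4, S3:10, S4:8 → nearest is S2
4 of the 4 points have S2 as nearest.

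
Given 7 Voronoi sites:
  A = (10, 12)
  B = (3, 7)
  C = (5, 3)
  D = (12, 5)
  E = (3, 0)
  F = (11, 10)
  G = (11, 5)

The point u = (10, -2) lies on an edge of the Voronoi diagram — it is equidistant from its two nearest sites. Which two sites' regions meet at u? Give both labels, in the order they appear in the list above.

Squared distances from u to each site:
|uA|² = 0 + 196 = 196
|uB|² = 49 + 81 = 130
|uC|² = 25 + 25 = 50
|uD|² = 4 + 49 = 53
|uE|² = 49 + 4 = 53
|uF|² = 1 + 144 = 145
|uG|² = 1 + 49 = 50
u is equidistant from C and G (both at squared distance 50), and every other site is strictly farther — so u lies on the C–G Voronoi edge.

C and G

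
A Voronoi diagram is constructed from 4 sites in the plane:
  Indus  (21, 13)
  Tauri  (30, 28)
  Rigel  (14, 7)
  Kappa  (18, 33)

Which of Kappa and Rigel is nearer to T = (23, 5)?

Compare squared distances:
d²(T, Kappa) = (23−18)² + (5−33)² = 25 + 784 = 809
d²(T, Rigel) = (23−14)² + (5−7)² = 81 + 4 = 85
809 > 85, so Rigel is closer.

Rigel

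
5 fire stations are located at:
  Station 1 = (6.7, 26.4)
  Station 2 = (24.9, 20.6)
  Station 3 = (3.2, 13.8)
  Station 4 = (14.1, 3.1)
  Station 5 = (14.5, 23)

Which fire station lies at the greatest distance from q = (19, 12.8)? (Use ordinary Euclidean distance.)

Since √ is increasing, it suffices to compare squared distances:
d²(q, Station 1) = (19−6.7)² + (12.8−26.4)² = 151.29 + 184.96 = 336.25
d²(q, Station 2) = (19−24.9)² + (12.8−20.6)² = 34.81 + 60.84 = 95.65
d²(q, Station 3) = (19−3.2)² + (12.8−13.8)² = 249.64 + 1 = 250.64
d²(q, Station 4) = (19−14.1)² + (12.8−3.1)² = 24.01 + 94.09 = 118.1
d²(q, Station 5) = (19−14.5)² + (12.8−23)² = 20.25 + 104.04 = 124.29
The largest is to Station 1.

Station 1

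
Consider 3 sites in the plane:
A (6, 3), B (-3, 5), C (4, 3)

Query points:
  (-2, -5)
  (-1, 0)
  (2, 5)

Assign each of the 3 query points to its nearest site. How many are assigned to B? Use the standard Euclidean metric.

1

(-2, -5) — d² to each: A:128, B:101, C:100 → nearest is C
(-1, 0) — d² to each: A:58, B:29, C:34 → nearest is B
(2, 5) — d² to each: A:20, B:25, C:8 → nearest is C
1 of the 3 points has B as nearest.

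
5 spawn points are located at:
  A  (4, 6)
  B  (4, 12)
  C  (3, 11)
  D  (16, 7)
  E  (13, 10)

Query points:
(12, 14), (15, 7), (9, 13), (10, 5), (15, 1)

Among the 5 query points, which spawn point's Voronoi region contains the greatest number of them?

(12, 14) — d² to each: A:128, B:68, C:90, D:65, E:17 → nearest is E
(15, 7) — d² to each: A:122, B:146, C:160, D:1, E:13 → nearest is D
(9, 13) — d² to each: A:74, B:26, C:40, D:85, E:25 → nearest is E
(10, 5) — d² to each: A:37, B:85, C:85, D:40, E:34 → nearest is E
(15, 1) — d² to each: A:146, B:242, C:244, D:37, E:85 → nearest is D
Tally — D:2, E:3. E captures the most (3).

E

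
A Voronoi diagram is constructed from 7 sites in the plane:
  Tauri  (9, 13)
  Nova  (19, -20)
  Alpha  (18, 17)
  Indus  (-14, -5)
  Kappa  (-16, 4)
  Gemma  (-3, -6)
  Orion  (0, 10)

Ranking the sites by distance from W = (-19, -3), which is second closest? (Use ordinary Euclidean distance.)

Kappa

Since √ is increasing, it suffices to compare squared distances:
d²(W, Tauri) = (-19−9)² + (-3−13)² = 784 + 256 = 1040
d²(W, Nova) = (-19−19)² + (-3−(-20))² = 1444 + 289 = 1733
d²(W, Alpha) = (-19−18)² + (-3−17)² = 1369 + 400 = 1769
d²(W, Indus) = (-19−(-14))² + (-3−(-5))² = 25 + 4 = 29
d²(W, Kappa) = (-19−(-16))² + (-3−4)² = 9 + 49 = 58
d²(W, Gemma) = (-19−(-3))² + (-3−(-6))² = 256 + 9 = 265
d²(W, Orion) = (-19−0)² + (-3−10)² = 361 + 169 = 530
Sorted ascending: Indus, Kappa, Gemma, … — the second-nearest is Kappa.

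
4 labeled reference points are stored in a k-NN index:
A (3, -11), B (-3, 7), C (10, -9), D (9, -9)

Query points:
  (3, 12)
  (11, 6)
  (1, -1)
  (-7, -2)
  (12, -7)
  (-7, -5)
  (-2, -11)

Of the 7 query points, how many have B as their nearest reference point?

4

(3, 12) — d² to each: A:529, B:61, C:490, D:477 → nearest is B
(11, 6) — d² to each: A:353, B:197, C:226, D:229 → nearest is B
(1, -1) — d² to each: A:104, B:80, C:145, D:128 → nearest is B
(-7, -2) — d² to each: A:181, B:97, C:338, D:305 → nearest is B
(12, -7) — d² to each: A:97, B:421, C:8, D:13 → nearest is C
(-7, -5) — d² to each: A:136, B:160, C:305, D:272 → nearest is A
(-2, -11) — d² to each: A:25, B:325, C:148, D:125 → nearest is A
4 of the 7 points have B as nearest.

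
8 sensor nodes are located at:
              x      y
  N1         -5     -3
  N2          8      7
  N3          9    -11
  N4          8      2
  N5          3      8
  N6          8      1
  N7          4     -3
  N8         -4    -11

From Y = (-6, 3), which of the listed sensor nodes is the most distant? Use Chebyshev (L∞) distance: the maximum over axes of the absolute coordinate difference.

N3

d(Y,N1) = max(1, 6) = 6
d(Y,N2) = max(14, 4) = 14
d(Y,N3) = max(15, 14) = 15
d(Y,N4) = max(14, 1) = 14
d(Y,N5) = max(9, 5) = 9
d(Y,N6) = max(14, 2) = 14
d(Y,N7) = max(10, 6) = 10
d(Y,N8) = max(2, 14) = 14
The largest is to N3.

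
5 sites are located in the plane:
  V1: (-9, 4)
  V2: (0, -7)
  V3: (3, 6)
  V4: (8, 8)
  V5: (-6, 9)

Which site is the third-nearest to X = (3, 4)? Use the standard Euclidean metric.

Squared Euclidean distances:
|XV1|² = 144 + 0 = 144
|XV2|² = 9 + 121 = 130
|XV3|² = 0 + 4 = 4
|XV4|² = 25 + 16 = 41
|XV5|² = 81 + 25 = 106
Sorted ascending: V3, V4, V5, V2, … — the third-nearest is V5.

V5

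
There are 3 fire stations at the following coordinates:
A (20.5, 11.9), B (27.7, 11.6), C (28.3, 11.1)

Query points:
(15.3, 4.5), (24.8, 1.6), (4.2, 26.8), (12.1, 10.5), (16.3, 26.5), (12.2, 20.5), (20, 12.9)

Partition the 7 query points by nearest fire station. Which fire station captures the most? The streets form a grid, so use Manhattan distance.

(15.3, 4.5) — d to each: A:12.6, B:19.5, C:19.6 → nearest is A
(24.8, 1.6) — d to each: A:14.6, B:12.9, C:13 → nearest is B
(4.2, 26.8) — d to each: A:31.2, B:38.7, C:39.8 → nearest is A
(12.1, 10.5) — d to each: A:9.8, B:16.7, C:16.8 → nearest is A
(16.3, 26.5) — d to each: A:18.8, B:26.3, C:27.4 → nearest is A
(12.2, 20.5) — d to each: A:16.9, B:24.4, C:25.5 → nearest is A
(20, 12.9) — d to each: A:1.5, B:9, C:10.1 → nearest is A
Tally — A:6, B:1. A captures the most (6).

A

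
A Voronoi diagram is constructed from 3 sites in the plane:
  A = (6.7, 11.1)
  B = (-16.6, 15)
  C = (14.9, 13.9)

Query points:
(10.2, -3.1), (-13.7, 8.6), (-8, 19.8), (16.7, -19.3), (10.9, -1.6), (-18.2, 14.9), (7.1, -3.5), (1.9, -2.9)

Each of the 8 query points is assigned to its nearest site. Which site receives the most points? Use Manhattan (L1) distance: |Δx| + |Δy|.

(10.2, -3.1) — d to each: A:17.7, B:44.9, C:21.7 → nearest is A
(-13.7, 8.6) — d to each: A:22.9, B:9.3, C:33.9 → nearest is B
(-8, 19.8) — d to each: A:23.4, B:13.4, C:28.8 → nearest is B
(16.7, -19.3) — d to each: A:40.4, B:67.6, C:35 → nearest is C
(10.9, -1.6) — d to each: A:16.9, B:44.1, C:19.5 → nearest is A
(-18.2, 14.9) — d to each: A:28.7, B:1.7, C:34.1 → nearest is B
(7.1, -3.5) — d to each: A:15, B:42.2, C:25.2 → nearest is A
(1.9, -2.9) — d to each: A:18.8, B:36.4, C:29.8 → nearest is A
Tally — A:4, B:3, C:1. A captures the most (4).

A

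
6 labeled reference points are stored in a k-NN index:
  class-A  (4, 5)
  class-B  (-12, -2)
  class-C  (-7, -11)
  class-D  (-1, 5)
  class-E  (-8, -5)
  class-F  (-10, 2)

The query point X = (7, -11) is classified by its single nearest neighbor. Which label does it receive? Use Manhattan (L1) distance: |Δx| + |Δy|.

class-C

d(X, class-A) = |7−4| + |-11−5| = 3 + 16 = 19
d(X, class-B) = |7−(-12)| + |-11−(-2)| = 19 + 9 = 28
d(X, class-C) = |7−(-7)| + |-11−(-11)| = 14 + 0 = 14
d(X, class-D) = |7−(-1)| + |-11−5| = 8 + 16 = 24
d(X, class-E) = |7−(-8)| + |-11−(-5)| = 15 + 6 = 21
d(X, class-F) = |7−(-10)| + |-11−2| = 17 + 13 = 30
Minimum is at class-C.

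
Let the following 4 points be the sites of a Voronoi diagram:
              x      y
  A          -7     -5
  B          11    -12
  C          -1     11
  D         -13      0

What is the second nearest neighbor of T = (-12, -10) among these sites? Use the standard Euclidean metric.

D

Compare squared distances (the ordering matches that of the actual distances):
|TA|² = 25 + 25 = 50
|TB|² = 529 + 4 = 533
|TC|² = 121 + 441 = 562
|TD|² = 1 + 100 = 101
Sorted ascending: A, D, B, … — the second-nearest is D.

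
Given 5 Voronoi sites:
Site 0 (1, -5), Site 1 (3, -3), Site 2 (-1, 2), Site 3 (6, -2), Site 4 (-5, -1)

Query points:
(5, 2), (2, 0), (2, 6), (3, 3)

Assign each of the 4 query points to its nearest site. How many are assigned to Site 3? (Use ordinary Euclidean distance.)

1

(5, 2) — d² to each: Site 0:65, Site 1:29, Site 2:36, Site 3:17, Site 4:109 → nearest is Site 3
(2, 0) — d² to each: Site 0:26, Site 1:10, Site 2:13, Site 3:20, Site 4:50 → nearest is Site 1
(2, 6) — d² to each: Site 0:122, Site 1:82, Site 2:25, Site 3:80, Site 4:98 → nearest is Site 2
(3, 3) — d² to each: Site 0:68, Site 1:36, Site 2:17, Site 3:34, Site 4:80 → nearest is Site 2
1 of the 4 points has Site 3 as nearest.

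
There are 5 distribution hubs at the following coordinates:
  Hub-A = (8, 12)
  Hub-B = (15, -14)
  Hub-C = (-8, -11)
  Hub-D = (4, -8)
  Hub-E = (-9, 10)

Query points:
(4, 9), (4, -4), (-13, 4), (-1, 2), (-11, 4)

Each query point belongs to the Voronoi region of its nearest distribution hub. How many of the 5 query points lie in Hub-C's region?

0

(4, 9) — d² to each: Hub-A:25, Hub-B:650, Hub-C:544, Hub-D:289, Hub-E:170 → nearest is Hub-A
(4, -4) — d² to each: Hub-A:272, Hub-B:221, Hub-C:193, Hub-D:16, Hub-E:365 → nearest is Hub-D
(-13, 4) — d² to each: Hub-A:505, Hub-B:1108, Hub-C:250, Hub-D:433, Hub-E:52 → nearest is Hub-E
(-1, 2) — d² to each: Hub-A:181, Hub-B:512, Hub-C:218, Hub-D:125, Hub-E:128 → nearest is Hub-D
(-11, 4) — d² to each: Hub-A:425, Hub-B:1000, Hub-C:234, Hub-D:369, Hub-E:40 → nearest is Hub-E
0 of the 5 points have Hub-C as nearest.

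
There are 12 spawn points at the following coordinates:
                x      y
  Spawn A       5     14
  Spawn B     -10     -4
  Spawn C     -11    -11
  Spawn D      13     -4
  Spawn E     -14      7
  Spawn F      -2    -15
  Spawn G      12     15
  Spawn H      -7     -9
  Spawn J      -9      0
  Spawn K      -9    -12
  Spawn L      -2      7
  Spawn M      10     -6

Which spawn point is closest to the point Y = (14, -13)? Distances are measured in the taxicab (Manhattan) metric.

Spawn D

d(Y, Spawn A) = |14−5| + |-13−14| = 9 + 27 = 36
d(Y, Spawn B) = |14−(-10)| + |-13−(-4)| = 24 + 9 = 33
d(Y, Spawn C) = |14−(-11)| + |-13−(-11)| = 25 + 2 = 27
d(Y, Spawn D) = |14−13| + |-13−(-4)| = 1 + 9 = 10
d(Y, Spawn E) = |14−(-14)| + |-13−7| = 28 + 20 = 48
d(Y, Spawn F) = |14−(-2)| + |-13−(-15)| = 16 + 2 = 18
d(Y, Spawn G) = |14−12| + |-13−15| = 2 + 28 = 30
d(Y, Spawn H) = |14−(-7)| + |-13−(-9)| = 21 + 4 = 25
d(Y, Spawn J) = |14−(-9)| + |-13−0| = 23 + 13 = 36
d(Y, Spawn K) = |14−(-9)| + |-13−(-12)| = 23 + 1 = 24
d(Y, Spawn L) = |14−(-2)| + |-13−7| = 16 + 20 = 36
d(Y, Spawn M) = |14−10| + |-13−(-6)| = 4 + 7 = 11
Spawn D is nearest.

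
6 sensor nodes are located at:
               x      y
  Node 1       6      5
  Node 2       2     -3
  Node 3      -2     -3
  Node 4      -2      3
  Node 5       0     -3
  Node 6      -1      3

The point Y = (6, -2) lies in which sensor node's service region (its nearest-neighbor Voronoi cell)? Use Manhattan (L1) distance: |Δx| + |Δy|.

d(Y, Node 1) = |6−6| + |-2−5| = 0 + 7 = 7
d(Y, Node 2) = |6−2| + |-2−(-3)| = 4 + 1 = 5
d(Y, Node 3) = |6−(-2)| + |-2−(-3)| = 8 + 1 = 9
d(Y, Node 4) = |6−(-2)| + |-2−3| = 8 + 5 = 13
d(Y, Node 5) = |6−0| + |-2−(-3)| = 6 + 1 = 7
d(Y, Node 6) = |6−(-1)| + |-2−3| = 7 + 5 = 12
Node 2 is nearest.

Node 2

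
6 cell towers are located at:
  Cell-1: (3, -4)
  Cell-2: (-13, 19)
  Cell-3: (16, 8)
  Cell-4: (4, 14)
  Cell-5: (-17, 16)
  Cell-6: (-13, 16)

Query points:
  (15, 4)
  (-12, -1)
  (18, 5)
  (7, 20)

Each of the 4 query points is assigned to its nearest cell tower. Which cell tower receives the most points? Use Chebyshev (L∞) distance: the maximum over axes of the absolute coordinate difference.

Cell-3

(15, 4) — d to each: Cell-1:12, Cell-2:28, Cell-3:4, Cell-4:11, Cell-5:32, Cell-6:28 → nearest is Cell-3
(-12, -1) — d to each: Cell-1:15, Cell-2:20, Cell-3:28, Cell-4:16, Cell-5:17, Cell-6:17 → nearest is Cell-1
(18, 5) — d to each: Cell-1:15, Cell-2:31, Cell-3:3, Cell-4:14, Cell-5:35, Cell-6:31 → nearest is Cell-3
(7, 20) — d to each: Cell-1:24, Cell-2:20, Cell-3:12, Cell-4:6, Cell-5:24, Cell-6:20 → nearest is Cell-4
Tally — Cell-1:1, Cell-3:2, Cell-4:1. Cell-3 captures the most (2).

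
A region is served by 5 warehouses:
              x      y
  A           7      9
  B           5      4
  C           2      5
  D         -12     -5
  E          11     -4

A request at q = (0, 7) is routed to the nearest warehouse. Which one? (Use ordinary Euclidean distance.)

C

Squared Euclidean distances:
|qA|² = (0−7)² + (7−9)² = 49 + 4 = 53
|qB|² = (0−5)² + (7−4)² = 25 + 9 = 34
|qC|² = (0−2)² + (7−5)² = 4 + 4 = 8
|qD|² = (0−(-12))² + (7−(-5))² = 144 + 144 = 288
|qE|² = (0−11)² + (7−(-4))² = 121 + 121 = 242
C is nearest.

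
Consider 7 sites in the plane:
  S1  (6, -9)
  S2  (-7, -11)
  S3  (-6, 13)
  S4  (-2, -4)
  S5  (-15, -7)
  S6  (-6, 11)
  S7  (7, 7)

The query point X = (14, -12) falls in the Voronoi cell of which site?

S1

Since √ is increasing, it suffices to compare squared distances:
|XS1|² = (14−6)² + (-12−(-9))² = 64 + 9 = 73
|XS2|² = (14−(-7))² + (-12−(-11))² = 441 + 1 = 442
|XS3|² = (14−(-6))² + (-12−13)² = 400 + 625 = 1025
|XS4|² = (14−(-2))² + (-12−(-4))² = 256 + 64 = 320
|XS5|² = (14−(-15))² + (-12−(-7))² = 841 + 25 = 866
|XS6|² = (14−(-6))² + (-12−11)² = 400 + 529 = 929
|XS7|² = (14−7)² + (-12−7)² = 49 + 361 = 410
Minimum is at S1.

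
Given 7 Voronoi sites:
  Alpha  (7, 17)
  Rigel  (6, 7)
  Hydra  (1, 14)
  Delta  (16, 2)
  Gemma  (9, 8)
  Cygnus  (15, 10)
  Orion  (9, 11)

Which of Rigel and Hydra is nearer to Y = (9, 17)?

Compare squared distances:
d²(Y, Rigel) = (9−6)² + (17−7)² = 9 + 100 = 109
d²(Y, Hydra) = (9−1)² + (17−14)² = 64 + 9 = 73
109 > 73, so Hydra is closer.

Hydra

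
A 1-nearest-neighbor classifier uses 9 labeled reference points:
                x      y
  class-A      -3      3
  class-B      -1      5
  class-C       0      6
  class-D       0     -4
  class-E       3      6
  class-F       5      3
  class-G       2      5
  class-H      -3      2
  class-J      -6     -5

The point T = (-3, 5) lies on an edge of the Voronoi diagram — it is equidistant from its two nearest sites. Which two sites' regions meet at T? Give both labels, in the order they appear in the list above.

Squared distances from T to each site:
d²(T, class-A) = 0 + 4 = 4
d²(T, class-B) = 4 + 0 = 4
d²(T, class-C) = 9 + 1 = 10
d²(T, class-D) = 9 + 81 = 90
d²(T, class-E) = 36 + 1 = 37
d²(T, class-F) = 64 + 4 = 68
d²(T, class-G) = 25 + 0 = 25
d²(T, class-H) = 0 + 9 = 9
d²(T, class-J) = 9 + 100 = 109
T is equidistant from class-A and class-B (both at squared distance 4), and every other site is strictly farther — so T lies on the class-A–class-B Voronoi edge.

class-A and class-B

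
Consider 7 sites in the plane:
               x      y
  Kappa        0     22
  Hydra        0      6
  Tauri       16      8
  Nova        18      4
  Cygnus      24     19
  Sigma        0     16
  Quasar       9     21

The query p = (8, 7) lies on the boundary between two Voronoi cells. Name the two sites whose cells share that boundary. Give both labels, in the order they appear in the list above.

Hydra and Tauri

Squared distances from p to each site:
d²(p, Kappa) = 64 + 225 = 289
d²(p, Hydra) = 64 + 1 = 65
d²(p, Tauri) = 64 + 1 = 65
d²(p, Nova) = 100 + 9 = 109
d²(p, Cygnus) = 256 + 144 = 400
d²(p, Sigma) = 64 + 81 = 145
d²(p, Quasar) = 1 + 196 = 197
p is equidistant from Hydra and Tauri (both at squared distance 65), and every other site is strictly farther — so p lies on the Hydra–Tauri Voronoi edge.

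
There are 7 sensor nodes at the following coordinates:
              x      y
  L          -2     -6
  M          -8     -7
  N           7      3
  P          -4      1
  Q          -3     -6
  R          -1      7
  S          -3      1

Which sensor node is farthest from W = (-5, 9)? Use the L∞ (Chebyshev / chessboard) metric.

M

d(W,L) = max(3, 15) = 15
d(W,M) = max(3, 16) = 16
d(W,N) = max(12, 6) = 12
d(W,P) = max(1, 8) = 8
d(W,Q) = max(2, 15) = 15
d(W,R) = max(4, 2) = 4
d(W,S) = max(2, 8) = 8
The largest is to M.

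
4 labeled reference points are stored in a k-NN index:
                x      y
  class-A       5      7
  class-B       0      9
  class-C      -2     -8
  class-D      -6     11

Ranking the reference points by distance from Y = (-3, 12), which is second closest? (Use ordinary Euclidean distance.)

class-B

Compare squared distances (the ordering matches that of the actual distances):
d²(Y, class-A) = (-3−5)² + (12−7)² = 64 + 25 = 89
d²(Y, class-B) = (-3−0)² + (12−9)² = 9 + 9 = 18
d²(Y, class-C) = (-3−(-2))² + (12−(-8))² = 1 + 400 = 401
d²(Y, class-D) = (-3−(-6))² + (12−11)² = 9 + 1 = 10
Sorted ascending: class-D, class-B, class-A, … — the second-nearest is class-B.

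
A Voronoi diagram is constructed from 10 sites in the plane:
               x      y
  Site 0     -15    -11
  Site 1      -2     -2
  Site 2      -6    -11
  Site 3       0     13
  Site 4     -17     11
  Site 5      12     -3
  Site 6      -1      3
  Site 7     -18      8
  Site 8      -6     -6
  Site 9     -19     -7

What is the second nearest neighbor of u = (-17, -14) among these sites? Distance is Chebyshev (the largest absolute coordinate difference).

Site 9

d(u, Site 0) = max(2, 3) = 3
d(u, Site 1) = max(15, 12) = 15
d(u, Site 2) = max(11, 3) = 11
d(u, Site 3) = max(17, 27) = 27
d(u, Site 4) = max(0, 25) = 25
d(u, Site 5) = max(29, 11) = 29
d(u, Site 6) = max(16, 17) = 17
d(u, Site 7) = max(1, 22) = 22
d(u, Site 8) = max(11, 8) = 11
d(u, Site 9) = max(2, 7) = 7
Sorted ascending: Site 0, Site 9, Site 2, … — the second-nearest is Site 9.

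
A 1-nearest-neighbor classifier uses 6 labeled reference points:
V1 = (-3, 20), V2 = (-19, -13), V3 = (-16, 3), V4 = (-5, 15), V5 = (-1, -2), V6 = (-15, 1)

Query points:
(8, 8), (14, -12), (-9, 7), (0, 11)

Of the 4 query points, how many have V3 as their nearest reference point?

1

(8, 8) — d² to each: V1:265, V2:1170, V3:601, V4:218, V5:181, V6:578 → nearest is V5
(14, -12) — d² to each: V1:1313, V2:1090, V3:1125, V4:1090, V5:325, V6:1010 → nearest is V5
(-9, 7) — d² to each: V1:205, V2:500, V3:65, V4:80, V5:145, V6:72 → nearest is V3
(0, 11) — d² to each: V1:90, V2:937, V3:320, V4:41, V5:170, V6:325 → nearest is V4
1 of the 4 points has V3 as nearest.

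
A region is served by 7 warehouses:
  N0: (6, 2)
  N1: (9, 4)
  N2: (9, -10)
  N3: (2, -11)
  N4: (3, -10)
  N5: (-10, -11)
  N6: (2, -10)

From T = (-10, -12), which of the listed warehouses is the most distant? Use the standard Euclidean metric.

Compare squared distances (the ordering matches that of the actual distances):
|TN0|² = (-10−6)² + (-12−2)² = 256 + 196 = 452
|TN1|² = (-10−9)² + (-12−4)² = 361 + 256 = 617
|TN2|² = (-10−9)² + (-12−(-10))² = 361 + 4 = 365
|TN3|² = (-10−2)² + (-12−(-11))² = 144 + 1 = 145
|TN4|² = (-10−3)² + (-12−(-10))² = 169 + 4 = 173
|TN5|² = (-10−(-10))² + (-12−(-11))² = 0 + 1 = 1
|TN6|² = (-10−2)² + (-12−(-10))² = 144 + 4 = 148
The largest is to N1.

N1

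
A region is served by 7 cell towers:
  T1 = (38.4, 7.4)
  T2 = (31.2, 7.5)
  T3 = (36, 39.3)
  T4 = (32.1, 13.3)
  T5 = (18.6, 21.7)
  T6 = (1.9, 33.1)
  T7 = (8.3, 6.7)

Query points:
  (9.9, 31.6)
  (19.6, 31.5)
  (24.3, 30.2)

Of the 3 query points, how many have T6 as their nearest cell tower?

(9.9, 31.6) — d² to each: T1:1397.89, T2:1034.5, T3:740.5, T4:827.73, T5:173.7, T6:66.25, T7:622.57 → nearest is T6
(19.6, 31.5) — d² to each: T1:934.25, T2:710.56, T3:329.8, T4:487.49, T5:97.04, T6:315.85, T7:742.73 → nearest is T5
(24.3, 30.2) — d² to each: T1:718.65, T2:562.9, T3:219.7, T4:346.45, T5:104.74, T6:510.17, T7:808.25 → nearest is T5
1 of the 3 points has T6 as nearest.

1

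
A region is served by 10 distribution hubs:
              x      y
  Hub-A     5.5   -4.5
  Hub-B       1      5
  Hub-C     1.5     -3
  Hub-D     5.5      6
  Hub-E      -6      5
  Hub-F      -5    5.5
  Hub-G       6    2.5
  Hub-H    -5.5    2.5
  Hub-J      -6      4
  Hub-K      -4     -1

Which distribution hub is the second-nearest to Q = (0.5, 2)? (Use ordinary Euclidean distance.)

Hub-C

Since √ is increasing, it suffices to compare squared distances:
d²(Q, Hub-A) = (0.5−5.5)² + (2−(-4.5))² = 25 + 42.25 = 67.25
d²(Q, Hub-B) = (0.5−1)² + (2−5)² = 0.25 + 9 = 9.25
d²(Q, Hub-C) = (0.5−1.5)² + (2−(-3))² = 1 + 25 = 26
d²(Q, Hub-D) = (0.5−5.5)² + (2−6)² = 25 + 16 = 41
d²(Q, Hub-E) = (0.5−(-6))² + (2−5)² = 42.25 + 9 = 51.25
d²(Q, Hub-F) = (0.5−(-5))² + (2−5.5)² = 30.25 + 12.25 = 42.5
d²(Q, Hub-G) = (0.5−6)² + (2−2.5)² = 30.25 + 0.25 = 30.5
d²(Q, Hub-H) = (0.5−(-5.5))² + (2−2.5)² = 36 + 0.25 = 36.25
d²(Q, Hub-J) = (0.5−(-6))² + (2−4)² = 42.25 + 4 = 46.25
d²(Q, Hub-K) = (0.5−(-4))² + (2−(-1))² = 20.25 + 9 = 29.25
Sorted ascending: Hub-B, Hub-C, Hub-K, … — the second-nearest is Hub-C.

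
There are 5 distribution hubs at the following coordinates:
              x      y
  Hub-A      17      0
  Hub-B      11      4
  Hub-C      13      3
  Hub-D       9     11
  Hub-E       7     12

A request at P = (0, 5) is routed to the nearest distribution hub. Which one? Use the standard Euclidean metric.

Squared Euclidean distances:
d²(P, Hub-A) = (0−17)² + (5−0)² = 289 + 25 = 314
d²(P, Hub-B) = (0−11)² + (5−4)² = 121 + 1 = 122
d²(P, Hub-C) = (0−13)² + (5−3)² = 169 + 4 = 173
d²(P, Hub-D) = (0−9)² + (5−11)² = 81 + 36 = 117
d²(P, Hub-E) = (0−7)² + (5−12)² = 49 + 49 = 98
The smallest is to Hub-E, so P lies in the Voronoi region of Hub-E.

Hub-E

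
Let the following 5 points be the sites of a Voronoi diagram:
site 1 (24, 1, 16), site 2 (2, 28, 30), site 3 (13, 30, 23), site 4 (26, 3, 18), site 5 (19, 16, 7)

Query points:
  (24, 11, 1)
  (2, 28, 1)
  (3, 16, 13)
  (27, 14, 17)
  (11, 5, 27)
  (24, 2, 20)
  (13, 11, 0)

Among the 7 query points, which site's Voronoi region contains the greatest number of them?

site 5

(24, 11, 1) — d² to each: site 1:325, site 2:1614, site 3:966, site 4:357, site 5:86 → nearest is site 5
(2, 28, 1) — d² to each: site 1:1438, site 2:841, site 3:609, site 4:1490, site 5:469 → nearest is site 5
(3, 16, 13) — d² to each: site 1:675, site 2:434, site 3:396, site 4:723, site 5:292 → nearest is site 5
(27, 14, 17) — d² to each: site 1:179, site 2:990, site 3:488, site 4:123, site 5:168 → nearest is site 4
(11, 5, 27) — d² to each: site 1:306, site 2:619, site 3:645, site 4:310, site 5:585 → nearest is site 1
(24, 2, 20) — d² to each: site 1:17, site 2:1260, site 3:914, site 4:9, site 5:390 → nearest is site 4
(13, 11, 0) — d² to each: site 1:477, site 2:1310, site 3:890, site 4:557, site 5:110 → nearest is site 5
Tally — site 1:1, site 4:2, site 5:4. site 5 captures the most (4).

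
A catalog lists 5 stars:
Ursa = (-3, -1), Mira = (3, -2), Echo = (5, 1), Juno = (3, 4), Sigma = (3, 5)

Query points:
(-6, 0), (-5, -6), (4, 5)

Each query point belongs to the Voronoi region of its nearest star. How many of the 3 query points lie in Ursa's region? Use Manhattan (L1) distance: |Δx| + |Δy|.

2

(-6, 0) — d to each: Ursa:4, Mira:11, Echo:12, Juno:13, Sigma:14 → nearest is Ursa
(-5, -6) — d to each: Ursa:7, Mira:12, Echo:17, Juno:18, Sigma:19 → nearest is Ursa
(4, 5) — d to each: Ursa:13, Mira:8, Echo:5, Juno:2, Sigma:1 → nearest is Sigma
2 of the 3 points have Ursa as nearest.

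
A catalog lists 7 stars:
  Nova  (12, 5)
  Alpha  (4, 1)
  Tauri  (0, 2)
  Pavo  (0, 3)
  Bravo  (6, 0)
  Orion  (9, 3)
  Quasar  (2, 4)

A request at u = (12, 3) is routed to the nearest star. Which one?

Compare squared distances (the ordering matches that of the actual distances):
d²(u, Nova) = (12−12)² + (3−5)² = 0 + 4 = 4
d²(u, Alpha) = (12−4)² + (3−1)² = 64 + 4 = 68
d²(u, Tauri) = (12−0)² + (3−2)² = 144 + 1 = 145
d²(u, Pavo) = (12−0)² + (3−3)² = 144 + 0 = 144
d²(u, Bravo) = (12−6)² + (3−0)² = 36 + 9 = 45
d²(u, Orion) = (12−9)² + (3−3)² = 9 + 0 = 9
d²(u, Quasar) = (12−2)² + (3−4)² = 100 + 1 = 101
Minimum is at Nova.

Nova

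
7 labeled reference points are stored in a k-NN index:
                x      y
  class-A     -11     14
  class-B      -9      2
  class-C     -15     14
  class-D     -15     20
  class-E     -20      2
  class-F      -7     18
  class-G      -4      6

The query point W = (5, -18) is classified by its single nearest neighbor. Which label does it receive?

Squared Euclidean distances:
d²(W, class-A) = (5−(-11))² + (-18−14)² = 256 + 1024 = 1280
d²(W, class-B) = (5−(-9))² + (-18−2)² = 196 + 400 = 596
d²(W, class-C) = (5−(-15))² + (-18−14)² = 400 + 1024 = 1424
d²(W, class-D) = (5−(-15))² + (-18−20)² = 400 + 1444 = 1844
d²(W, class-E) = (5−(-20))² + (-18−2)² = 625 + 400 = 1025
d²(W, class-F) = (5−(-7))² + (-18−18)² = 144 + 1296 = 1440
d²(W, class-G) = (5−(-4))² + (-18−6)² = 81 + 576 = 657
class-B is nearest.

class-B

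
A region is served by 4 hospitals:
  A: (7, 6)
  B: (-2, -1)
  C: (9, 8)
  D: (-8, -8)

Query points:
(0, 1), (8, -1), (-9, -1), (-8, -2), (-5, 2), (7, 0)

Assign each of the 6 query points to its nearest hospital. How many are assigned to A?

2

(0, 1) — d² to each: A:74, B:8, C:130, D:145 → nearest is B
(8, -1) — d² to each: A:50, B:100, C:82, D:305 → nearest is A
(-9, -1) — d² to each: A:305, B:49, C:405, D:50 → nearest is B
(-8, -2) — d² to each: A:289, B:37, C:389, D:36 → nearest is D
(-5, 2) — d² to each: A:160, B:18, C:232, D:109 → nearest is B
(7, 0) — d² to each: A:36, B:82, C:68, D:289 → nearest is A
2 of the 6 points have A as nearest.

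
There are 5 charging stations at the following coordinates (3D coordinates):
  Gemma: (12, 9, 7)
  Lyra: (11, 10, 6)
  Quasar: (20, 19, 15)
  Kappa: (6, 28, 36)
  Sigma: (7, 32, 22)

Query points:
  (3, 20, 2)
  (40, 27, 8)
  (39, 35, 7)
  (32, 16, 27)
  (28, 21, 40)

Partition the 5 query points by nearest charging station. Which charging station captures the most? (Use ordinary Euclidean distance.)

(3, 20, 2) — d² to each: Gemma:227, Lyra:180, Quasar:459, Kappa:1229, Sigma:560 → nearest is Lyra
(40, 27, 8) — d² to each: Gemma:1109, Lyra:1134, Quasar:513, Kappa:1941, Sigma:1310 → nearest is Quasar
(39, 35, 7) — d² to each: Gemma:1405, Lyra:1410, Quasar:681, Kappa:1979, Sigma:1258 → nearest is Quasar
(32, 16, 27) — d² to each: Gemma:849, Lyra:918, Quasar:297, Kappa:901, Sigma:906 → nearest is Quasar
(28, 21, 40) — d² to each: Gemma:1489, Lyra:1566, Quasar:693, Kappa:549, Sigma:886 → nearest is Kappa
Tally — Lyra:1, Quasar:3, Kappa:1. Quasar captures the most (3).

Quasar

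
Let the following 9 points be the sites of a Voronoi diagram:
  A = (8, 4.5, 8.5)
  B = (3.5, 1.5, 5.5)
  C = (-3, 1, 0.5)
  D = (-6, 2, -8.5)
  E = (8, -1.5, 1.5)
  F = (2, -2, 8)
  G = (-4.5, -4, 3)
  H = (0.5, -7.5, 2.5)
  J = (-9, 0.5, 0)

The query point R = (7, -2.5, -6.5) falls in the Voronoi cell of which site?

Since √ is increasing, it suffices to compare squared distances:
|RA|² = 1 + 49 + 225 = 275
|RB|² = 12.25 + 16 + 144 = 172.25
|RC|² = 100 + 12.25 + 49 = 161.25
|RD|² = 169 + 20.25 + 4 = 193.25
|RE|² = 1 + 1 + 64 = 66
|RF|² = 25 + 0.25 + 210.25 = 235.5
|RG|² = 132.25 + 2.25 + 90.25 = 224.75
|RH|² = 42.25 + 25 + 81 = 148.25
|RJ|² = 256 + 9 + 42.25 = 307.25
E is nearest.

E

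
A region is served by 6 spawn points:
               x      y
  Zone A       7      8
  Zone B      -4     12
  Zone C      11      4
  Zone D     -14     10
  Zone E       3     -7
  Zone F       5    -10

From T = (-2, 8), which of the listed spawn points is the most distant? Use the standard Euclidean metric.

Zone F

Since √ is increasing, it suffices to compare squared distances:
d²(T, Zone A) = (-2−7)² + (8−8)² = 81 + 0 = 81
d²(T, Zone B) = (-2−(-4))² + (8−12)² = 4 + 16 = 20
d²(T, Zone C) = (-2−11)² + (8−4)² = 169 + 16 = 185
d²(T, Zone D) = (-2−(-14))² + (8−10)² = 144 + 4 = 148
d²(T, Zone E) = (-2−3)² + (8−(-7))² = 25 + 225 = 250
d²(T, Zone F) = (-2−5)² + (8−(-10))² = 49 + 324 = 373
The largest is to Zone F.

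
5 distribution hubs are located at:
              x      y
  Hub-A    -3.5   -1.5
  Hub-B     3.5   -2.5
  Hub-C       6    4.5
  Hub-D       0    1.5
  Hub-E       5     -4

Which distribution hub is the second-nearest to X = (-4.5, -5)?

Hub-D

Compare squared distances (the ordering matches that of the actual distances):
d²(X, Hub-A) = (-4.5−(-3.5))² + (-5−(-1.5))² = 1 + 12.25 = 13.25
d²(X, Hub-B) = (-4.5−3.5)² + (-5−(-2.5))² = 64 + 6.25 = 70.25
d²(X, Hub-C) = (-4.5−6)² + (-5−4.5)² = 110.25 + 90.25 = 200.5
d²(X, Hub-D) = (-4.5−0)² + (-5−1.5)² = 20.25 + 42.25 = 62.5
d²(X, Hub-E) = (-4.5−5)² + (-5−(-4))² = 90.25 + 1 = 91.25
Sorted ascending: Hub-A, Hub-D, Hub-B, … — the second-nearest is Hub-D.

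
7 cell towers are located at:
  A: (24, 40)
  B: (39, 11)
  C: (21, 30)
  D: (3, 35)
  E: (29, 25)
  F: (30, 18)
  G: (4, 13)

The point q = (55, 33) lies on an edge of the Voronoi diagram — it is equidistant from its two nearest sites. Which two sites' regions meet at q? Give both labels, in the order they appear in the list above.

B and E

Squared distances from q to each site:
|qA|² = (55−24)² + (33−40)² = 961 + 49 = 1010
|qB|² = (55−39)² + (33−11)² = 256 + 484 = 740
|qC|² = (55−21)² + (33−30)² = 1156 + 9 = 1165
|qD|² = (55−3)² + (33−35)² = 2704 + 4 = 2708
|qE|² = (55−29)² + (33−25)² = 676 + 64 = 740
|qF|² = (55−30)² + (33−18)² = 625 + 225 = 850
|qG|² = (55−4)² + (33−13)² = 2601 + 400 = 3001
q is equidistant from B and E (both at squared distance 740), and every other site is strictly farther — so q lies on the B–E Voronoi edge.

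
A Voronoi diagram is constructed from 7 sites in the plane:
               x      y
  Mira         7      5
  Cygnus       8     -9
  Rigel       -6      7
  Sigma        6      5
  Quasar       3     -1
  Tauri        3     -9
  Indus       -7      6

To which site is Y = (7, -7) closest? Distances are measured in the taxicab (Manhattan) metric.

Cygnus

d(Y, Mira) = 0 + 12 = 12
d(Y, Cygnus) = 1 + 2 = 3
d(Y, Rigel) = 13 + 14 = 27
d(Y, Sigma) = 1 + 12 = 13
d(Y, Quasar) = 4 + 6 = 10
d(Y, Tauri) = 4 + 2 = 6
d(Y, Indus) = 14 + 13 = 27
Minimum is at Cygnus.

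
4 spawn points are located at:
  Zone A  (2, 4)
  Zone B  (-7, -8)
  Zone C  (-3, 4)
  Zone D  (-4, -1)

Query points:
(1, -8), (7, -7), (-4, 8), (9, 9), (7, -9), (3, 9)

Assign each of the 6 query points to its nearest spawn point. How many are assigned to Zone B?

(1, -8) — d² to each: Zone A:145, Zone B:64, Zone C:160, Zone D:74 → nearest is Zone B
(7, -7) — d² to each: Zone A:146, Zone B:197, Zone C:221, Zone D:157 → nearest is Zone A
(-4, 8) — d² to each: Zone A:52, Zone B:265, Zone C:17, Zone D:81 → nearest is Zone C
(9, 9) — d² to each: Zone A:74, Zone B:545, Zone C:169, Zone D:269 → nearest is Zone A
(7, -9) — d² to each: Zone A:194, Zone B:197, Zone C:269, Zone D:185 → nearest is Zone D
(3, 9) — d² to each: Zone A:26, Zone B:389, Zone C:61, Zone D:149 → nearest is Zone A
1 of the 6 points has Zone B as nearest.

1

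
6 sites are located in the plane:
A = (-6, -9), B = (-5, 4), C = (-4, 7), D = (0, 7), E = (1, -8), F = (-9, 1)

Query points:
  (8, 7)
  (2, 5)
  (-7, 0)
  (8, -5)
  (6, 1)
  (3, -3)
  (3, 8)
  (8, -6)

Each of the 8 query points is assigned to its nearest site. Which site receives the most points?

D

(8, 7) — d² to each: A:452, B:178, C:144, D:64, E:274, F:325 → nearest is D
(2, 5) — d² to each: A:260, B:50, C:40, D:8, E:170, F:137 → nearest is D
(-7, 0) — d² to each: A:82, B:20, C:58, D:98, E:128, F:5 → nearest is F
(8, -5) — d² to each: A:212, B:250, C:288, D:208, E:58, F:325 → nearest is E
(6, 1) — d² to each: A:244, B:130, C:136, D:72, E:106, F:225 → nearest is D
(3, -3) — d² to each: A:117, B:113, C:149, D:109, E:29, F:160 → nearest is E
(3, 8) — d² to each: A:370, B:80, C:50, D:10, E:260, F:193 → nearest is D
(8, -6) — d² to each: A:205, B:269, C:313, D:233, E:53, F:338 → nearest is E
Tally — D:4, E:3, F:1. D captures the most (4).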